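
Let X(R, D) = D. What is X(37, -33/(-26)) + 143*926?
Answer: 3442901/26 ≈ 1.3242e+5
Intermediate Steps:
X(37, -33/(-26)) + 143*926 = -33/(-26) + 143*926 = -33*(-1/26) + 132418 = 33/26 + 132418 = 3442901/26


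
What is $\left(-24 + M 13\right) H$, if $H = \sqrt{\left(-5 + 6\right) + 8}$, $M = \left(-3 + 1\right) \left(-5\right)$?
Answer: $318$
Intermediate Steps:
$M = 10$ ($M = \left(-2\right) \left(-5\right) = 10$)
$H = 3$ ($H = \sqrt{1 + 8} = \sqrt{9} = 3$)
$\left(-24 + M 13\right) H = \left(-24 + 10 \cdot 13\right) 3 = \left(-24 + 130\right) 3 = 106 \cdot 3 = 318$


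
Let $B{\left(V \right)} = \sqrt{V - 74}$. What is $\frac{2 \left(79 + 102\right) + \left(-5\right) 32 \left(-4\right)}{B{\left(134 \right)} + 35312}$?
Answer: $\frac{8845656}{311734321} - \frac{501 \sqrt{15}}{311734321} \approx 0.028369$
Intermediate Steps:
$B{\left(V \right)} = \sqrt{-74 + V}$
$\frac{2 \left(79 + 102\right) + \left(-5\right) 32 \left(-4\right)}{B{\left(134 \right)} + 35312} = \frac{2 \left(79 + 102\right) + \left(-5\right) 32 \left(-4\right)}{\sqrt{-74 + 134} + 35312} = \frac{2 \cdot 181 - -640}{\sqrt{60} + 35312} = \frac{362 + 640}{2 \sqrt{15} + 35312} = \frac{1002}{35312 + 2 \sqrt{15}}$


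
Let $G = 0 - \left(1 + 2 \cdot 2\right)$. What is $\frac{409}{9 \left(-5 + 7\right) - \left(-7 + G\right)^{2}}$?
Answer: $- \frac{409}{126} \approx -3.246$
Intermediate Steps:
$G = -5$ ($G = 0 - \left(1 + 4\right) = 0 - 5 = -5$)
$\frac{409}{9 \left(-5 + 7\right) - \left(-7 + G\right)^{2}} = \frac{409}{9 \left(-5 + 7\right) - \left(-7 - 5\right)^{2}} = \frac{409}{9 \cdot 2 - \left(-12\right)^{2}} = \frac{409}{18 - 144} = \frac{409}{-126} = 409 \left(- \frac{1}{126}\right) = - \frac{409}{126}$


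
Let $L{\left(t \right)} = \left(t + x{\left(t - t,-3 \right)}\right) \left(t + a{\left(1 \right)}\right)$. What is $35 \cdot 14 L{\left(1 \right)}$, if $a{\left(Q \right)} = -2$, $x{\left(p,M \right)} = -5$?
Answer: $1960$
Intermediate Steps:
$L{\left(t \right)} = \left(-5 + t\right) \left(-2 + t\right)$ ($L{\left(t \right)} = \left(t - 5\right) \left(t - 2\right) = \left(-5 + t\right) \left(-2 + t\right)$)
$35 \cdot 14 L{\left(1 \right)} = 35 \cdot 14 \left(10 + 1^{2} - 7\right) = 490 \left(10 + 1 - 7\right) = 490 \cdot 4 = 1960$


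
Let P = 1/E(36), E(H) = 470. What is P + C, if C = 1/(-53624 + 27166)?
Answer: 6497/3108815 ≈ 0.0020899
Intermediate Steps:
C = -1/26458 (C = 1/(-26458) = -1/26458 ≈ -3.7796e-5)
P = 1/470 ≈ 0.0021277
P + C = 1/470 - 1/26458 = 6497/3108815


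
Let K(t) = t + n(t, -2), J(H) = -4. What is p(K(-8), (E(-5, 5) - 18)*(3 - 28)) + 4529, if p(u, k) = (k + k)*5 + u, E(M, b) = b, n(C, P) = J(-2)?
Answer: 7767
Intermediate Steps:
n(C, P) = -4
K(t) = -4 + t (K(t) = t - 4 = -4 + t)
p(u, k) = u + 10*k (p(u, k) = (2*k)*5 + u = 10*k + u = u + 10*k)
p(K(-8), (E(-5, 5) - 18)*(3 - 28)) + 4529 = ((-4 - 8) + 10*((5 - 18)*(3 - 28))) + 4529 = (-12 + 10*(-13*(-25))) + 4529 = (-12 + 10*325) + 4529 = (-12 + 3250) + 4529 = 3238 + 4529 = 7767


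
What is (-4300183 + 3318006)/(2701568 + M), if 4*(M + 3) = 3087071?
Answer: -3928708/13893331 ≈ -0.28278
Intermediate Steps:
M = 3087059/4 (M = -3 + (1/4)*3087071 = -3 + 3087071/4 = 3087059/4 ≈ 7.7177e+5)
(-4300183 + 3318006)/(2701568 + M) = (-4300183 + 3318006)/(2701568 + 3087059/4) = -982177/13893331/4 = -982177*4/13893331 = -3928708/13893331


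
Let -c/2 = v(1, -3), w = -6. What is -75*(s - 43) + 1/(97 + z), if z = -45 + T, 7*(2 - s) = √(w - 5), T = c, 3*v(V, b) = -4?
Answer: 504303/164 + 75*I*√11/7 ≈ 3075.0 + 35.535*I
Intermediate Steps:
v(V, b) = -4/3 (v(V, b) = (⅓)*(-4) = -4/3)
c = 8/3 (c = -2*(-4/3) = 8/3 ≈ 2.6667)
T = 8/3 ≈ 2.6667
s = 2 - I*√11/7 (s = 2 - √(-6 - 5)/7 = 2 - I*√11/7 ≈ 2.0 - 0.4738*I)
z = -127/3 (z = -45 + 8/3 = -127/3 ≈ -42.333)
-75*(s - 43) + 1/(97 + z) = -75*((2 - I*√11/7) - 43) + 1/(97 - 127/3) = -75*(-41 - I*√11/7) + 1/(164/3) = (3075 + 75*I*√11/7) + 3/164 = 504303/164 + 75*I*√11/7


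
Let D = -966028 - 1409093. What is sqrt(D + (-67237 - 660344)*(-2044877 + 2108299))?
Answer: 27*I*sqrt(63301807) ≈ 2.1482e+5*I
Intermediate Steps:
D = -2375121
sqrt(D + (-67237 - 660344)*(-2044877 + 2108299)) = sqrt(-2375121 + (-67237 - 660344)*(-2044877 + 2108299)) = sqrt(-2375121 - 727581*63422) = sqrt(-2375121 - 46144642182) = sqrt(-46147017303) = 27*I*sqrt(63301807)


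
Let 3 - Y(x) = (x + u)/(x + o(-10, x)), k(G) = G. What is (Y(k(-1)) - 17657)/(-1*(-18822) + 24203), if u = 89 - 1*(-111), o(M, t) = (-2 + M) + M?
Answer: -405843/989575 ≈ -0.41012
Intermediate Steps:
o(M, t) = -2 + 2*M
u = 200 (u = 89 + 111 = 200)
Y(x) = 3 - (200 + x)/(-22 + x) (Y(x) = 3 - (x + 200)/(x + (-2 + 2*(-10))) = 3 - (200 + x)/(x + (-2 - 20)) = 3 - (200 + x)/(x - 22) = 3 - (200 + x)/(-22 + x))
(Y(k(-1)) - 17657)/(-1*(-18822) + 24203) = (2*(-133 - 1)/(-22 - 1) - 17657)/(-1*(-18822) + 24203) = (2*(-134)/(-23) - 17657)/(18822 + 24203) = (2*(-1/23)*(-134) - 17657)/43025 = (268/23 - 17657)*(1/43025) = -405843/23*1/43025 = -405843/989575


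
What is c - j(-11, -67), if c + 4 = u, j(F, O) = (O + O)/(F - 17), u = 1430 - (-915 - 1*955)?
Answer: 46077/14 ≈ 3291.2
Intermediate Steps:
u = 3300 (u = 1430 - (-915 - 955) = 1430 - 1*(-1870) = 1430 + 1870 = 3300)
j(F, O) = 2*O/(-17 + F) (j(F, O) = (2*O)/(-17 + F) = 2*O/(-17 + F))
c = 3296 (c = -4 + 3300 = 3296)
c - j(-11, -67) = 3296 - 2*(-67)/(-17 - 11) = 3296 - 2*(-67)/(-28) = 3296 - 2*(-67)*(-1)/28 = 3296 - 1*67/14 = 3296 - 67/14 = 46077/14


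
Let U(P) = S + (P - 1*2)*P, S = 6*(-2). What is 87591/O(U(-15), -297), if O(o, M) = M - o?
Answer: -29197/180 ≈ -162.21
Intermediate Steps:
S = -12
U(P) = -12 + P*(-2 + P) (U(P) = -12 + (P - 1*2)*P = -12 + (P - 2)*P = -12 + (-2 + P)*P = -12 + P*(-2 + P))
87591/O(U(-15), -297) = 87591/(-297 - (-12 + (-15)² - 2*(-15))) = 87591/(-297 - (-12 + 225 + 30)) = 87591/(-297 - 1*243) = 87591/(-297 - 243) = 87591/(-540) = 87591*(-1/540) = -29197/180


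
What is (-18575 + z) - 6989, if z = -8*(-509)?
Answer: -21492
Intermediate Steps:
z = 4072
(-18575 + z) - 6989 = (-18575 + 4072) - 6989 = -14503 - 6989 = -21492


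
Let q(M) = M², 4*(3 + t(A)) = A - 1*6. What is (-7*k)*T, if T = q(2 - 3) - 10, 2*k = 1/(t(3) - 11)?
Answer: -126/59 ≈ -2.1356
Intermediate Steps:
t(A) = -9/2 + A/4 (t(A) = -3 + (A - 1*6)/4 = -3 + (A - 6)/4 = -3 + (-6 + A)/4 = -3 + (-3/2 + A/4) = -9/2 + A/4)
k = -2/59 (k = 1/(2*((-9/2 + (¼)*3) - 11)) = 1/(2*((-9/2 + ¾) - 11)) = 1/(2*(-15/4 - 11)) = 1/(2*(-59/4)) = (½)*(-4/59) = -2/59 ≈ -0.033898)
T = -9 (T = (2 - 3)² - 10 = (-1)² - 10 = 1 - 10 = -9)
(-7*k)*T = -7*(-2/59)*(-9) = (14/59)*(-9) = -126/59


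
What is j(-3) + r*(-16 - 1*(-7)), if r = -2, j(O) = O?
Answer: 15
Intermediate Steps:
j(-3) + r*(-16 - 1*(-7)) = -3 - 2*(-16 - 1*(-7)) = -3 - 2*(-16 + 7) = -3 - 2*(-9) = -3 + 18 = 15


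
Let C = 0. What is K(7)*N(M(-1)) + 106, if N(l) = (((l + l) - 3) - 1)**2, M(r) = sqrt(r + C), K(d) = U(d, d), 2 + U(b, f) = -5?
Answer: 22 + 112*I ≈ 22.0 + 112.0*I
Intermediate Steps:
U(b, f) = -7 (U(b, f) = -2 - 5 = -7)
K(d) = -7
M(r) = sqrt(r) (M(r) = sqrt(r + 0) = sqrt(r))
N(l) = (-4 + 2*l)**2 (N(l) = ((2*l - 3) - 1)**2 = ((-3 + 2*l) - 1)**2 = (-4 + 2*l)**2)
K(7)*N(M(-1)) + 106 = -28*(-2 + sqrt(-1))**2 + 106 = -28*(-2 + I)**2 + 106 = 106 - 28*(-2 + I)**2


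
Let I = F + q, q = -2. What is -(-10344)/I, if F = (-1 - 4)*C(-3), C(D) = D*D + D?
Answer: -1293/4 ≈ -323.25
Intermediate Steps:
C(D) = D + D**2 (C(D) = D**2 + D = D + D**2)
F = -30 (F = (-1 - 4)*(-3*(1 - 3)) = -(-15)*(-2) = -5*6 = -30)
I = -32 (I = -30 - 2 = -32)
-(-10344)/I = -(-10344)/(-32) = -(-10344)*(-1)/32 = -5172*1/16 = -1293/4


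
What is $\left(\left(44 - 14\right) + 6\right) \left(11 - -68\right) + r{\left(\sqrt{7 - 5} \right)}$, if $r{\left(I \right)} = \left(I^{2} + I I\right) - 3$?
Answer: $2845$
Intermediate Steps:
$r{\left(I \right)} = -3 + 2 I^{2}$ ($r{\left(I \right)} = \left(I^{2} + I^{2}\right) - 3 = 2 I^{2} - 3 = -3 + 2 I^{2}$)
$\left(\left(44 - 14\right) + 6\right) \left(11 - -68\right) + r{\left(\sqrt{7 - 5} \right)} = \left(\left(44 - 14\right) + 6\right) \left(11 - -68\right) - \left(3 - 2 \left(\sqrt{7 - 5}\right)^{2}\right) = \left(30 + 6\right) \left(11 + 68\right) - \left(3 - 2 \left(\sqrt{2}\right)^{2}\right) = 36 \cdot 79 + \left(-3 + 2 \cdot 2\right) = 2844 + \left(-3 + 4\right) = 2844 + 1 = 2845$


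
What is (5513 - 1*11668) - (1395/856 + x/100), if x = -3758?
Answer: -130947663/21400 ≈ -6119.0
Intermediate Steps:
(5513 - 1*11668) - (1395/856 + x/100) = (5513 - 1*11668) - (1395/856 - 3758/100) = (5513 - 11668) - (1395*(1/856) - 3758*1/100) = -6155 - (1395/856 - 1879/50) = -6155 - 1*(-769337/21400) = -6155 + 769337/21400 = -130947663/21400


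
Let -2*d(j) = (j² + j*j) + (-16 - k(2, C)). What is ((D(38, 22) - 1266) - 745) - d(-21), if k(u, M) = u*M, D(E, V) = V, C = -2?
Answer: -1554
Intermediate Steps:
k(u, M) = M*u
d(j) = 6 - j² (d(j) = -((j² + j*j) + (-16 - (-2)*2))/2 = -((j² + j²) + (-16 - 1*(-4)))/2 = -(2*j² + (-16 + 4))/2 = -(2*j² - 12)/2 = -(-12 + 2*j²)/2 = 6 - j²)
((D(38, 22) - 1266) - 745) - d(-21) = ((22 - 1266) - 745) - (6 - 1*(-21)²) = (-1244 - 745) - (6 - 1*441) = -1989 - (6 - 441) = -1989 - 1*(-435) = -1989 + 435 = -1554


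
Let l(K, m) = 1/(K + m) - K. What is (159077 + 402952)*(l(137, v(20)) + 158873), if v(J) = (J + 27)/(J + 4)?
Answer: 297529488360936/3335 ≈ 8.9214e+10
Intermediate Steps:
v(J) = (27 + J)/(4 + J)
(159077 + 402952)*(l(137, v(20)) + 158873) = (159077 + 402952)*((1 - 1*137² - 1*137*(27 + 20)/(4 + 20))/(137 + (27 + 20)/(4 + 20)) + 158873) = 562029*((1 - 1*18769 - 1*137*47/24)/(137 + 47/24) + 158873) = 562029*((1 - 18769 - 1*137*(1/24)*47)/(137 + (1/24)*47) + 158873) = 562029*((1 - 18769 - 1*137*47/24)/(137 + 47/24) + 158873) = 562029*((1 - 18769 - 6439/24)/(3335/24) + 158873) = 562029*((24/3335)*(-456871/24) + 158873) = 562029*(-456871/3335 + 158873) = 562029*(529384584/3335) = 297529488360936/3335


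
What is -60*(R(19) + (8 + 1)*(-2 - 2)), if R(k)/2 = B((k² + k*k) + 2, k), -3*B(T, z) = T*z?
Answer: 552400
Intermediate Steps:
B(T, z) = -T*z/3
R(k) = -2*k*(2 + 2*k²)/3 (R(k) = 2*(-((k² + k*k) + 2)*k/3) = 2*(-((k² + k²) + 2)*k/3) = 2*(-(2*k² + 2)*k/3) = 2*(-(2 + 2*k²)*k/3) = 2*(-k*(2 + 2*k²)/3) = -2*k*(2 + 2*k²)/3)
-60*(R(19) + (8 + 1)*(-2 - 2)) = -60*(-4/3*19*(1 + 19²) + (8 + 1)*(-2 - 2)) = -60*(-4/3*19*(1 + 361) + 9*(-4)) = -60*(-4/3*19*362 - 36) = -60*(-27512/3 - 36) = -60*(-27620/3) = 552400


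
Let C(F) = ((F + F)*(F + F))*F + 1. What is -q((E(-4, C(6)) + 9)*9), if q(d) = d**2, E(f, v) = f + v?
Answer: -61308900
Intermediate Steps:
C(F) = 1 + 4*F**3 (C(F) = ((2*F)*(2*F))*F + 1 = (4*F**2)*F + 1 = 4*F**3 + 1 = 1 + 4*F**3)
-q((E(-4, C(6)) + 9)*9) = -(((-4 + (1 + 4*6**3)) + 9)*9)**2 = -(((-4 + (1 + 4*216)) + 9)*9)**2 = -(((-4 + (1 + 864)) + 9)*9)**2 = -(((-4 + 865) + 9)*9)**2 = -((861 + 9)*9)**2 = -(870*9)**2 = -1*7830**2 = -1*61308900 = -61308900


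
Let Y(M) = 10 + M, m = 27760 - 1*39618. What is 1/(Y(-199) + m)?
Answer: -1/12047 ≈ -8.3008e-5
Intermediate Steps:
m = -11858 (m = 27760 - 39618 = -11858)
1/(Y(-199) + m) = 1/((10 - 199) - 11858) = 1/(-189 - 11858) = 1/(-12047) = -1/12047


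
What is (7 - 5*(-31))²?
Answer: 26244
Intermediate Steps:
(7 - 5*(-31))² = (7 + 155)² = 162² = 26244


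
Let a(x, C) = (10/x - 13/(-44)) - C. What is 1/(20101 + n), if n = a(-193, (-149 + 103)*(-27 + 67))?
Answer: 8492/186325041 ≈ 4.5576e-5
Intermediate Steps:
a(x, C) = 13/44 - C + 10/x (a(x, C) = (10/x - 13*(-1/44)) - C = (10/x + 13/44) - C = (13/44 + 10/x) - C = 13/44 - C + 10/x)
n = 15627349/8492 (n = 13/44 - (-149 + 103)*(-27 + 67) + 10/(-193) = 13/44 - (-46)*40 + 10*(-1/193) = 13/44 - 1*(-1840) - 10/193 = 13/44 + 1840 - 10/193 = 15627349/8492 ≈ 1840.2)
1/(20101 + n) = 1/(20101 + 15627349/8492) = 1/(186325041/8492) = 8492/186325041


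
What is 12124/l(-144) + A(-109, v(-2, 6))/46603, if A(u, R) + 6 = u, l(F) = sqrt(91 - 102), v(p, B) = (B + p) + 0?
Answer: -115/46603 - 12124*I*sqrt(11)/11 ≈ -0.0024677 - 3655.5*I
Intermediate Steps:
v(p, B) = B + p
l(F) = I*sqrt(11) (l(F) = sqrt(-11) = I*sqrt(11))
A(u, R) = -6 + u
12124/l(-144) + A(-109, v(-2, 6))/46603 = 12124/((I*sqrt(11))) + (-6 - 109)/46603 = 12124*(-I*sqrt(11)/11) - 115*1/46603 = -12124*I*sqrt(11)/11 - 115/46603 = -115/46603 - 12124*I*sqrt(11)/11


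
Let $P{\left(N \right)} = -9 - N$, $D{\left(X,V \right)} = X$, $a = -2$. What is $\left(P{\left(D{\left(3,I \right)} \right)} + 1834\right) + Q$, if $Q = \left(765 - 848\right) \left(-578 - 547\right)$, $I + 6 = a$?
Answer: $95197$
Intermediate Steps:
$I = -8$ ($I = -6 - 2 = -8$)
$Q = 93375$ ($Q = \left(-83\right) \left(-1125\right) = 93375$)
$\left(P{\left(D{\left(3,I \right)} \right)} + 1834\right) + Q = \left(\left(-9 - 3\right) + 1834\right) + 93375 = \left(-12 + 1834\right) + 93375 = 1822 + 93375 = 95197$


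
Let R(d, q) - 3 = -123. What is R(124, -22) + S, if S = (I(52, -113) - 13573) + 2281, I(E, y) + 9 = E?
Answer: -11369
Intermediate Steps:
I(E, y) = -9 + E
R(d, q) = -120 (R(d, q) = 3 - 123 = -120)
S = -11249 (S = ((-9 + 52) - 13573) + 2281 = (43 - 13573) + 2281 = -13530 + 2281 = -11249)
R(124, -22) + S = -120 - 11249 = -11369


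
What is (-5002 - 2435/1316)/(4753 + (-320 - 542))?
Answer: -6585067/5120556 ≈ -1.2860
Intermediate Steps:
(-5002 - 2435/1316)/(4753 + (-320 - 542)) = (-5002 - 2435*1/1316)/(4753 - 862) = (-5002 - 2435/1316)/3891 = -6585067/1316*1/3891 = -6585067/5120556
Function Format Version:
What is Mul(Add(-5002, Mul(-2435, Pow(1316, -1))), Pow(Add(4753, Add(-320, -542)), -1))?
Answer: Rational(-6585067, 5120556) ≈ -1.2860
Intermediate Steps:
Mul(Add(-5002, Mul(-2435, Pow(1316, -1))), Pow(Add(4753, Add(-320, -542)), -1)) = Mul(Add(-5002, Mul(-2435, Rational(1, 1316))), Pow(Add(4753, -862), -1)) = Mul(Add(-5002, Rational(-2435, 1316)), Pow(3891, -1)) = Mul(Rational(-6585067, 1316), Rational(1, 3891)) = Rational(-6585067, 5120556)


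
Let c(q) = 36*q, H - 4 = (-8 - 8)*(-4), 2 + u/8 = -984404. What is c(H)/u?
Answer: -153/492203 ≈ -0.00031085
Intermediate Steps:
u = -7875248 (u = -16 + 8*(-984404) = -16 - 7875232 = -7875248)
H = 68 (H = 4 + (-8 - 8)*(-4) = 4 - 16*(-4) = 4 + 64 = 68)
c(H)/u = (36*68)/(-7875248) = 2448*(-1/7875248) = -153/492203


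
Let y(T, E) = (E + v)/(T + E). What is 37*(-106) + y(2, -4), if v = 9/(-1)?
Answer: -7831/2 ≈ -3915.5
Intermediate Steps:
v = -9 (v = 9*(-1) = -9)
y(T, E) = (-9 + E)/(E + T) (y(T, E) = (E - 9)/(T + E) = (-9 + E)/(E + T))
37*(-106) + y(2, -4) = 37*(-106) + (-9 - 4)/(-4 + 2) = -3922 - 13/(-2) = -3922 - ½*(-13) = -3922 + 13/2 = -7831/2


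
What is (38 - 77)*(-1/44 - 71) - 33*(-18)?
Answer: 148011/44 ≈ 3363.9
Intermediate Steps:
(38 - 77)*(-1/44 - 71) - 33*(-18) = -39*(-1*1/44 - 71) + 594 = -39*(-1/44 - 71) + 594 = -39*(-3125/44) + 594 = 121875/44 + 594 = 148011/44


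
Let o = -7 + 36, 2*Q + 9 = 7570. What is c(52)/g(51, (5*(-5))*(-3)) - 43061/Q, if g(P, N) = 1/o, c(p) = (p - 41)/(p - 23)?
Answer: -2951/7561 ≈ -0.39029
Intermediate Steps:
Q = 7561/2 (Q = -9/2 + (½)*7570 = -9/2 + 3785 = 7561/2 ≈ 3780.5)
o = 29
c(p) = (-41 + p)/(-23 + p)
g(P, N) = 1/29
c(52)/g(51, (5*(-5))*(-3)) - 43061/Q = ((-41 + 52)/(-23 + 52))/(1/29) - 43061/7561/2 = (11/29)*29 - 43061*2/7561 = ((1/29)*11)*29 - 86122/7561 = (11/29)*29 - 86122/7561 = 11 - 86122/7561 = -2951/7561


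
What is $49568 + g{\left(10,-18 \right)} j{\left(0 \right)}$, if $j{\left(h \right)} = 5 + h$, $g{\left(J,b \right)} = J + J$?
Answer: $49668$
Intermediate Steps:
$g{\left(J,b \right)} = 2 J$
$49568 + g{\left(10,-18 \right)} j{\left(0 \right)} = 49568 + 2 \cdot 10 \left(5 + 0\right) = 49568 + 20 \cdot 5 = 49568 + 100 = 49668$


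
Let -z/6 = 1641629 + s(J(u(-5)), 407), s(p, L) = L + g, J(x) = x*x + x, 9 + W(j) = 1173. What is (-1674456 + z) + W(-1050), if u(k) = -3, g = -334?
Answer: -11523504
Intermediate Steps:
W(j) = 1164 (W(j) = -9 + 1173 = 1164)
J(x) = x + x² (J(x) = x² + x = x + x²)
s(p, L) = -334 + L (s(p, L) = L - 334 = -334 + L)
z = -9850212 (z = -6*(1641629 + (-334 + 407)) = -6*(1641629 + 73) = -6*1641702 = -9850212)
(-1674456 + z) + W(-1050) = (-1674456 - 9850212) + 1164 = -11524668 + 1164 = -11523504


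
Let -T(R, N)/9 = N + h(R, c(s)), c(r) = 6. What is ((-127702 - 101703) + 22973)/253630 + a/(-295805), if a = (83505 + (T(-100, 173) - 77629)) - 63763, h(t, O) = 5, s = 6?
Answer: -4597542269/7502502215 ≈ -0.61280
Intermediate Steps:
T(R, N) = -45 - 9*N (T(R, N) = -9*(N + 5) = -9*(5 + N) = -45 - 9*N)
a = -59489 (a = (83505 + ((-45 - 9*173) - 77629)) - 63763 = (83505 + ((-45 - 1557) - 77629)) - 63763 = (83505 + (-1602 - 77629)) - 63763 = (83505 - 79231) - 63763 = 4274 - 63763 = -59489)
((-127702 - 101703) + 22973)/253630 + a/(-295805) = ((-127702 - 101703) + 22973)/253630 - 59489/(-295805) = (-229405 + 22973)*(1/253630) - 59489*(-1/295805) = -206432*1/253630 + 59489/295805 = -103216/126815 + 59489/295805 = -4597542269/7502502215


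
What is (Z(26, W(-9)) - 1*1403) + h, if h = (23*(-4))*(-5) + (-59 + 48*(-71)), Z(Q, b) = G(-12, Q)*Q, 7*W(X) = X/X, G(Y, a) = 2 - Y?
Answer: -4046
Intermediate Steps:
W(X) = ⅐ (W(X) = (X/X)/7 = (⅐)*1 = ⅐)
Z(Q, b) = 14*Q (Z(Q, b) = (2 - 1*(-12))*Q = (2 + 12)*Q = 14*Q)
h = -3007 (h = -92*(-5) + (-59 - 3408) = 460 - 3467 = -3007)
(Z(26, W(-9)) - 1*1403) + h = (14*26 - 1*1403) - 3007 = (364 - 1403) - 3007 = -1039 - 3007 = -4046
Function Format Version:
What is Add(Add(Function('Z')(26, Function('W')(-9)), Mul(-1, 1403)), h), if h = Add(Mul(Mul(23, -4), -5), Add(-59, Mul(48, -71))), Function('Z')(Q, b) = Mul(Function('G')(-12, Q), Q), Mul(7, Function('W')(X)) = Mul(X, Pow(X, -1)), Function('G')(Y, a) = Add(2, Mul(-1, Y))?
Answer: -4046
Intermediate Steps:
Function('W')(X) = Rational(1, 7) (Function('W')(X) = Mul(Rational(1, 7), Mul(X, Pow(X, -1))) = Mul(Rational(1, 7), 1) = Rational(1, 7))
Function('Z')(Q, b) = Mul(14, Q) (Function('Z')(Q, b) = Mul(Add(2, Mul(-1, -12)), Q) = Mul(Add(2, 12), Q) = Mul(14, Q))
h = -3007 (h = Add(Mul(-92, -5), Add(-59, -3408)) = Add(460, -3467) = -3007)
Add(Add(Function('Z')(26, Function('W')(-9)), Mul(-1, 1403)), h) = Add(Add(Mul(14, 26), Mul(-1, 1403)), -3007) = Add(Add(364, -1403), -3007) = Add(-1039, -3007) = -4046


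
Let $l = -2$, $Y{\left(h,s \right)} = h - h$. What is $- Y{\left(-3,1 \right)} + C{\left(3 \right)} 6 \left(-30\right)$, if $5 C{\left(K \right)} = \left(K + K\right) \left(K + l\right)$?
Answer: $-216$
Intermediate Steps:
$Y{\left(h,s \right)} = 0$
$C{\left(K \right)} = \frac{2 K \left(-2 + K\right)}{5}$ ($C{\left(K \right)} = \frac{\left(K + K\right) \left(K - 2\right)}{5} = \frac{2 K \left(-2 + K\right)}{5}$)
$- Y{\left(-3,1 \right)} + C{\left(3 \right)} 6 \left(-30\right) = \left(-1\right) 0 + \frac{2}{5} \cdot 3 \left(-2 + 3\right) 6 \left(-30\right) = 0 + \frac{2}{5} \cdot 3 \cdot 1 \cdot 6 \left(-30\right) = 0 + \frac{6}{5} \cdot 6 \left(-30\right) = 0 + \frac{36}{5} \left(-30\right) = 0 - 216 = -216$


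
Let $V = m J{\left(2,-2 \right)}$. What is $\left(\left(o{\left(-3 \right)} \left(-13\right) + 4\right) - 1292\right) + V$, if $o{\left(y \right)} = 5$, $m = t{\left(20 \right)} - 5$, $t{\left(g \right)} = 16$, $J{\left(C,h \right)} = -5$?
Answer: $-1408$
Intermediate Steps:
$m = 11$ ($m = 16 - 5 = 11$)
$V = -55$ ($V = 11 \left(-5\right) = -55$)
$\left(\left(o{\left(-3 \right)} \left(-13\right) + 4\right) - 1292\right) + V = \left(\left(5 \left(-13\right) + 4\right) - 1292\right) - 55 = \left(\left(-65 + 4\right) + \left(-1480 + 188\right)\right) - 55 = \left(-61 - 1292\right) - 55 = -1353 - 55 = -1408$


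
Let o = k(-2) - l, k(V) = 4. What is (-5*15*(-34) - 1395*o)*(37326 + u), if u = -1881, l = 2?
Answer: -8506800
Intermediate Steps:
o = 2 (o = 4 - 1*2 = 4 - 2 = 2)
u = -1881 (u = -171*11 = -1881)
(-5*15*(-34) - 1395*o)*(37326 + u) = (-5*15*(-34) - 1395*2)*(37326 - 1881) = (-75*(-34) - 2790)*35445 = (2550 - 2790)*35445 = -240*35445 = -8506800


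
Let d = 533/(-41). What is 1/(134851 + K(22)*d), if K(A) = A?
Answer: 1/134565 ≈ 7.4314e-6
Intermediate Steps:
d = -13 (d = 533*(-1/41) = -13)
1/(134851 + K(22)*d) = 1/(134851 + 22*(-13)) = 1/(134851 - 286) = 1/134565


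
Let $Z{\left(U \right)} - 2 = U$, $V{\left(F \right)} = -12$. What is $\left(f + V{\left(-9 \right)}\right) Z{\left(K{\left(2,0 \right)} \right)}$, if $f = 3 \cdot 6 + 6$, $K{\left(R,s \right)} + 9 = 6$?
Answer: $-12$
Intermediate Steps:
$K{\left(R,s \right)} = -3$ ($K{\left(R,s \right)} = -9 + 6 = -3$)
$f = 24$ ($f = 18 + 6 = 24$)
$Z{\left(U \right)} = 2 + U$
$\left(f + V{\left(-9 \right)}\right) Z{\left(K{\left(2,0 \right)} \right)} = \left(24 - 12\right) \left(2 - 3\right) = 12 \left(-1\right) = -12$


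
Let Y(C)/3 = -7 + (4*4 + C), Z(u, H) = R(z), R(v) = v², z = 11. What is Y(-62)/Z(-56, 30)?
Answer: -159/121 ≈ -1.3140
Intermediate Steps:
Z(u, H) = 121 (Z(u, H) = 11² = 121)
Y(C) = 27 + 3*C (Y(C) = 3*(-7 + (4*4 + C)) = 3*(-7 + (16 + C)) = 3*(9 + C) = 27 + 3*C)
Y(-62)/Z(-56, 30) = (27 + 3*(-62))/121 = (27 - 186)*(1/121) = -159*1/121 = -159/121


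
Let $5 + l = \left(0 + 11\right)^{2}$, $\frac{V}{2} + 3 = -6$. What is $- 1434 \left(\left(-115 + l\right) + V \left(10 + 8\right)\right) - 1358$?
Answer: $461824$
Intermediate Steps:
$V = -18$ ($V = -6 + 2 \left(-6\right) = -6 - 12 = -18$)
$l = 116$ ($l = -5 + \left(0 + 11\right)^{2} = -5 + 11^{2} = -5 + 121 = 116$)
$- 1434 \left(\left(-115 + l\right) + V \left(10 + 8\right)\right) - 1358 = - 1434 \left(\left(-115 + 116\right) - 18 \left(10 + 8\right)\right) - 1358 = - 1434 \left(1 - 324\right) - 1358 = \left(-1434\right) \left(-323\right) - 1358 = 463182 - 1358 = 461824$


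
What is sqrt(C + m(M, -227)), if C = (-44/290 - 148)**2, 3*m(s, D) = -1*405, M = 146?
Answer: sqrt(458637949)/145 ≈ 147.70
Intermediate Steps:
m(s, D) = -135 (m(s, D) = (-1*405)/3 = (1/3)*(-405) = -135)
C = 461476324/21025 (C = (-44*1/290 - 148)**2 = (-22/145 - 148)**2 = (-21482/145)**2 = 461476324/21025 ≈ 21949.)
sqrt(C + m(M, -227)) = sqrt(461476324/21025 - 135) = sqrt(458637949/21025) = sqrt(458637949)/145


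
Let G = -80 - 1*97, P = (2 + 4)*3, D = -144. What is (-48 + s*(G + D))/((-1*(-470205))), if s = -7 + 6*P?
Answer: -10823/156735 ≈ -0.069053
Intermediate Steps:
P = 18 (P = 6*3 = 18)
G = -177 (G = -80 - 97 = -177)
s = 101 (s = -7 + 6*18 = -7 + 108 = 101)
(-48 + s*(G + D))/((-1*(-470205))) = (-48 + 101*(-177 - 144))/((-1*(-470205))) = (-48 + 101*(-321))/470205 = (-48 - 32421)*(1/470205) = -32469*1/470205 = -10823/156735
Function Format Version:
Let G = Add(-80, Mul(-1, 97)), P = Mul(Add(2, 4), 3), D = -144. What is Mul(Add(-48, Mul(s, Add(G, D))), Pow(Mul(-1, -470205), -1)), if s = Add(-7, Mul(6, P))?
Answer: Rational(-10823, 156735) ≈ -0.069053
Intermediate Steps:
P = 18 (P = Mul(6, 3) = 18)
G = -177 (G = Add(-80, -97) = -177)
s = 101 (s = Add(-7, Mul(6, 18)) = Add(-7, 108) = 101)
Mul(Add(-48, Mul(s, Add(G, D))), Pow(Mul(-1, -470205), -1)) = Mul(Add(-48, Mul(101, Add(-177, -144))), Pow(Mul(-1, -470205), -1)) = Mul(Add(-48, Mul(101, -321)), Pow(470205, -1)) = Mul(Add(-48, -32421), Rational(1, 470205)) = Mul(-32469, Rational(1, 470205)) = Rational(-10823, 156735)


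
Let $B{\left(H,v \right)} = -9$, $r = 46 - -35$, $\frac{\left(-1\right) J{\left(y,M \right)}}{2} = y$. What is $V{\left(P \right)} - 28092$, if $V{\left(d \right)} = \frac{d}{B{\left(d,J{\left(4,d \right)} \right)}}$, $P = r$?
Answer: $-28101$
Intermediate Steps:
$J{\left(y,M \right)} = - 2 y$
$r = 81$ ($r = 46 + 35 = 81$)
$P = 81$
$V{\left(d \right)} = - \frac{d}{9}$ ($V{\left(d \right)} = \frac{d}{-9} = d \left(- \frac{1}{9}\right) = - \frac{d}{9}$)
$V{\left(P \right)} - 28092 = \left(- \frac{1}{9}\right) 81 - 28092 = -9 - 28092 = -28101$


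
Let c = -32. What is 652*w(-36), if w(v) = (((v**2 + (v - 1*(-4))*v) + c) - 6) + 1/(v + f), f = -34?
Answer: 54995874/35 ≈ 1.5713e+6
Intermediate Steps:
w(v) = -38 + v**2 + 1/(-34 + v) + v*(4 + v) (w(v) = (((v**2 + (v - 1*(-4))*v) - 32) - 6) + 1/(v - 34) = (((v**2 + (v + 4)*v) - 32) - 6) + 1/(-34 + v) = (((v**2 + (4 + v)*v) - 32) - 6) + 1/(-34 + v) = (((v**2 + v*(4 + v)) - 32) - 6) + 1/(-34 + v) = ((-32 + v**2 + v*(4 + v)) - 6) + 1/(-34 + v) = (-38 + v**2 + v*(4 + v)) + 1/(-34 + v) = -38 + v**2 + 1/(-34 + v) + v*(4 + v))
652*w(-36) = 652*((1293 - 174*(-36) - 64*(-36)**2 + 2*(-36)**3)/(-34 - 36)) = 652*((1293 + 6264 - 64*1296 + 2*(-46656))/(-70)) = 652*(-(1293 + 6264 - 82944 - 93312)/70) = 652*(-1/70*(-168699)) = 652*(168699/70) = 54995874/35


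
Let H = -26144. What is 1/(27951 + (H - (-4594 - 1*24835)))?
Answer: 1/31236 ≈ 3.2014e-5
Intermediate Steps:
1/(27951 + (H - (-4594 - 1*24835))) = 1/(27951 + (-26144 - (-4594 - 1*24835))) = 1/(27951 + (-26144 - (-4594 - 24835))) = 1/(27951 + (-26144 - 1*(-29429))) = 1/(27951 + (-26144 + 29429)) = 1/(27951 + 3285) = 1/31236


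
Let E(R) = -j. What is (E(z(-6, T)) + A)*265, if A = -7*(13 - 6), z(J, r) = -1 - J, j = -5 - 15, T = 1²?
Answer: -7685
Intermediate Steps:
T = 1
j = -20
E(R) = 20 (E(R) = -1*(-20) = 20)
A = -49 (A = -7*7 = -49)
(E(z(-6, T)) + A)*265 = (20 - 49)*265 = -29*265 = -7685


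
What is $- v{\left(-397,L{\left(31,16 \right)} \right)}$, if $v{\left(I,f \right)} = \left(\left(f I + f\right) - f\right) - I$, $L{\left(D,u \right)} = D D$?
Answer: $381120$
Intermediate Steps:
$L{\left(D,u \right)} = D^{2}$
$v{\left(I,f \right)} = - I + I f$ ($v{\left(I,f \right)} = \left(\left(I f + f\right) - f\right) - I = \left(\left(f + I f\right) - f\right) - I = I f - I = - I + I f$)
$- v{\left(-397,L{\left(31,16 \right)} \right)} = - \left(-397\right) \left(-1 + 31^{2}\right) = - \left(-397\right) \left(-1 + 961\right) = - \left(-397\right) 960 = \left(-1\right) \left(-381120\right) = 381120$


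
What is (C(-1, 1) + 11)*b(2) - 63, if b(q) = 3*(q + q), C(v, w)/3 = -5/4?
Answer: 24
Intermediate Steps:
C(v, w) = -15/4 (C(v, w) = 3*(-5/4) = -15/4)
b(q) = 6*q (b(q) = 3*(2*q) = 6*q)
(C(-1, 1) + 11)*b(2) - 63 = (-15/4 + 11)*(6*2) - 63 = (29/4)*12 - 63 = 87 - 63 = 24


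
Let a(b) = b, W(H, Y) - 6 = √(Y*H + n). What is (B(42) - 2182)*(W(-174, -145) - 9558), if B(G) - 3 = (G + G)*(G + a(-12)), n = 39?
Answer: -3257232 + 341*√25269 ≈ -3.2030e+6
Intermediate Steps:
W(H, Y) = 6 + √(39 + H*Y) (W(H, Y) = 6 + √(Y*H + 39) = 6 + √(H*Y + 39) = 6 + √(39 + H*Y))
B(G) = 3 + 2*G*(-12 + G) (B(G) = 3 + (G + G)*(G - 12) = 3 + (2*G)*(-12 + G) = 3 + 2*G*(-12 + G))
(B(42) - 2182)*(W(-174, -145) - 9558) = ((3 - 24*42 + 2*42²) - 2182)*((6 + √(39 - 174*(-145))) - 9558) = ((3 - 1008 + 2*1764) - 2182)*((6 + √(39 + 25230)) - 9558) = ((3 - 1008 + 3528) - 2182)*((6 + √25269) - 9558) = (2523 - 2182)*(-9552 + √25269) = 341*(-9552 + √25269) = -3257232 + 341*√25269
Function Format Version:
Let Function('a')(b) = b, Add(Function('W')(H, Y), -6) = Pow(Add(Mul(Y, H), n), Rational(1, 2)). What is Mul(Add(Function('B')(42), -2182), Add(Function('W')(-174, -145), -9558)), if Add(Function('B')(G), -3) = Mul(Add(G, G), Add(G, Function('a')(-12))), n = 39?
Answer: Add(-3257232, Mul(341, Pow(25269, Rational(1, 2)))) ≈ -3.2030e+6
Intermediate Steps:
Function('W')(H, Y) = Add(6, Pow(Add(39, Mul(H, Y)), Rational(1, 2))) (Function('W')(H, Y) = Add(6, Pow(Add(Mul(Y, H), 39), Rational(1, 2))) = Add(6, Pow(Add(Mul(H, Y), 39), Rational(1, 2))) = Add(6, Pow(Add(39, Mul(H, Y)), Rational(1, 2))))
Function('B')(G) = Add(3, Mul(2, G, Add(-12, G))) (Function('B')(G) = Add(3, Mul(Add(G, G), Add(G, -12))) = Add(3, Mul(Mul(2, G), Add(-12, G))) = Add(3, Mul(2, G, Add(-12, G))))
Mul(Add(Function('B')(42), -2182), Add(Function('W')(-174, -145), -9558)) = Mul(Add(Add(3, Mul(-24, 42), Mul(2, Pow(42, 2))), -2182), Add(Add(6, Pow(Add(39, Mul(-174, -145)), Rational(1, 2))), -9558)) = Mul(Add(Add(3, -1008, Mul(2, 1764)), -2182), Add(Add(6, Pow(Add(39, 25230), Rational(1, 2))), -9558)) = Mul(Add(Add(3, -1008, 3528), -2182), Add(Add(6, Pow(25269, Rational(1, 2))), -9558)) = Mul(Add(2523, -2182), Add(-9552, Pow(25269, Rational(1, 2)))) = Mul(341, Add(-9552, Pow(25269, Rational(1, 2)))) = Add(-3257232, Mul(341, Pow(25269, Rational(1, 2))))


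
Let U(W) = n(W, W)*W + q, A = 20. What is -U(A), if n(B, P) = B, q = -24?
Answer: -376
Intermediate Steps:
U(W) = -24 + W² (U(W) = W*W - 24 = W² - 24 = -24 + W²)
-U(A) = -(-24 + 20²) = -(-24 + 400) = -1*376 = -376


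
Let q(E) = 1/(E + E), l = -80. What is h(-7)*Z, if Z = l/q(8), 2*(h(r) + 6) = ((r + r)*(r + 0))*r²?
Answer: -3065600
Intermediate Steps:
q(E) = 1/(2*E)
h(r) = -6 + r⁴ (h(r) = -6 + (((r + r)*(r + 0))*r²)/2 = -6 + (((2*r)*r)*r²)/2 = -6 + ((2*r²)*r²)/2 = -6 + (2*r⁴)/2 = -6 + r⁴)
Z = -1280 (Z = -80/((½)/8) = -80/((½)*(⅛)) = -80/1/16 = -80*16 = -1280)
h(-7)*Z = (-6 + (-7)⁴)*(-1280) = (-6 + 2401)*(-1280) = 2395*(-1280) = -3065600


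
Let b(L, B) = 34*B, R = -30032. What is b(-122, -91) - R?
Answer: 26938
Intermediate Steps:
b(-122, -91) - R = 34*(-91) - 1*(-30032) = -3094 + 30032 = 26938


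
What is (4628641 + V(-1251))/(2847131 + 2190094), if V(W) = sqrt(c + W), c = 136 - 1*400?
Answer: 4628641/5037225 + I*sqrt(1515)/5037225 ≈ 0.91889 + 7.7271e-6*I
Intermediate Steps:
c = -264 (c = 136 - 400 = -264)
V(W) = sqrt(-264 + W)
(4628641 + V(-1251))/(2847131 + 2190094) = (4628641 + sqrt(-264 - 1251))/(2847131 + 2190094) = (4628641 + sqrt(-1515))/5037225 = (4628641 + I*sqrt(1515))*(1/5037225) = 4628641/5037225 + I*sqrt(1515)/5037225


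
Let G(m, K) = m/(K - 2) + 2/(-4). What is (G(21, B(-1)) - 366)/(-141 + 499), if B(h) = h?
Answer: -747/716 ≈ -1.0433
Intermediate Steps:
G(m, K) = -½ + m/(-2 + K) (G(m, K) = m/(-2 + K) + 2*(-¼) = m/(-2 + K) - ½ = -½ + m/(-2 + K))
(G(21, B(-1)) - 366)/(-141 + 499) = ((1 + 21 - ½*(-1))/(-2 - 1) - 366)/(-141 + 499) = ((1 + 21 + ½)/(-3) - 366)/358 = (-⅓*45/2 - 366)*(1/358) = (-15/2 - 366)*(1/358) = -747/2*1/358 = -747/716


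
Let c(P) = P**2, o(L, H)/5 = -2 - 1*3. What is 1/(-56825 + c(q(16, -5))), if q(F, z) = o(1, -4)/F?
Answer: -256/14546575 ≈ -1.7599e-5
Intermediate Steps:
o(L, H) = -25 (o(L, H) = 5*(-2 - 1*3) = 5*(-2 - 3) = 5*(-5) = -25)
q(F, z) = -25/F
1/(-56825 + c(q(16, -5))) = 1/(-56825 + (-25/16)**2) = 1/(-56825 + 625/256) = 1/(-14546575/256) = -256/14546575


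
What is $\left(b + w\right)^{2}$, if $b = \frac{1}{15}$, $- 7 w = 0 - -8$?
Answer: $\frac{12769}{11025} \approx 1.1582$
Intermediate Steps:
$w = - \frac{8}{7}$ ($w = - \frac{0 - -8}{7} = - \frac{0 + 8}{7} = \left(- \frac{1}{7}\right) 8 = - \frac{8}{7} \approx -1.1429$)
$b = \frac{1}{15} \approx 0.066667$
$\left(b + w\right)^{2} = \left(\frac{1}{15} - \frac{8}{7}\right)^{2} = \left(- \frac{113}{105}\right)^{2} = \frac{12769}{11025}$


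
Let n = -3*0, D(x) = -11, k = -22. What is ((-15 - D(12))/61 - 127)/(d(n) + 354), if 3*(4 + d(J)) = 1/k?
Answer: -511566/1409039 ≈ -0.36306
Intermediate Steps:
n = 0
d(J) = -265/66 (d(J) = -4 + (⅓)/(-22) = -4 + (⅓)*(-1/22) = -4 - 1/66 = -265/66)
((-15 - D(12))/61 - 127)/(d(n) + 354) = ((-15 - 1*(-11))/61 - 127)/(-265/66 + 354) = ((-15 + 11)*(1/61) - 127)/(23099/66) = (-4*1/61 - 127)*(66/23099) = (-4/61 - 127)*(66/23099) = -7751/61*66/23099 = -511566/1409039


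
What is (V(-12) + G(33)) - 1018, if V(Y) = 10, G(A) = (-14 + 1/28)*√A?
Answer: -1008 - 391*√33/28 ≈ -1088.2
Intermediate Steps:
G(A) = -391*√A/28 (G(A) = (-14 + 1/28)*√A = -391*√A/28)
(V(-12) + G(33)) - 1018 = (10 - 391*√33/28) - 1018 = -1008 - 391*√33/28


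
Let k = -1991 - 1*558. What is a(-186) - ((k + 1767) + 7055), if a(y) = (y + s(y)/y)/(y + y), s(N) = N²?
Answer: -6272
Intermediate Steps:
k = -2549 (k = -1991 - 558 = -2549)
a(y) = 1 (a(y) = (y + y²/y)/(y + y) = (y + y)/((2*y)) = (2*y)*(1/(2*y)) = 1)
a(-186) - ((k + 1767) + 7055) = 1 - ((-2549 + 1767) + 7055) = 1 - (-782 + 7055) = 1 - 1*6273 = 1 - 6273 = -6272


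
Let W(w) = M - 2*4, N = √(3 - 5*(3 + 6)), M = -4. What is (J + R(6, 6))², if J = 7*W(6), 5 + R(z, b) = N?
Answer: (-89 + I*√42)² ≈ 7879.0 - 1153.6*I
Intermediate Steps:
N = I*√42 (N = √(3 - 5*9) = √(3 - 45) = √(-42) = I*√42 ≈ 6.4807*I)
W(w) = -12 (W(w) = -4 - 2*4 = -4 - 8 = -12)
R(z, b) = -5 + I*√42
J = -84 (J = 7*(-12) = -84)
(J + R(6, 6))² = (-84 + (-5 + I*√42))² = (-89 + I*√42)²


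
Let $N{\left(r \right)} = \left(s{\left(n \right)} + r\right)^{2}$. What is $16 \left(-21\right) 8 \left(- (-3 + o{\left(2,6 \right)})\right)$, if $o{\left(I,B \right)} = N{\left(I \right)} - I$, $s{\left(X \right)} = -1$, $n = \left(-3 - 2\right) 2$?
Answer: $-10752$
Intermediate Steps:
$n = -10$ ($n = \left(-5\right) 2 = -10$)
$N{\left(r \right)} = \left(-1 + r\right)^{2}$
$o{\left(I,B \right)} = \left(-1 + I\right)^{2} - I$
$16 \left(-21\right) 8 \left(- (-3 + o{\left(2,6 \right)})\right) = 16 \left(-21\right) 8 \left(- (-3 + \left(\left(-1 + 2\right)^{2} - 2\right))\right) = \left(-336\right) 8 \left(- (-3 - \left(2 - 1^{2}\right))\right) = - 2688 \left(- (-3 + \left(1 - 2\right))\right) = - 2688 \left(- (-3 - 1)\right) = - 2688 \left(\left(-1\right) \left(-4\right)\right) = \left(-2688\right) 4 = -10752$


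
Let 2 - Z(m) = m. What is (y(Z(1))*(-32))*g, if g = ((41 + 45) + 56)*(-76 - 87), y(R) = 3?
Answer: 2222016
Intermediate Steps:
Z(m) = 2 - m
g = -23146 (g = (86 + 56)*(-163) = 142*(-163) = -23146)
(y(Z(1))*(-32))*g = (3*(-32))*(-23146) = -96*(-23146) = 2222016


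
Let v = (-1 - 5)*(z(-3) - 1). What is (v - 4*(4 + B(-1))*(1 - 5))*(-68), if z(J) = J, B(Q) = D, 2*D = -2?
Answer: -4896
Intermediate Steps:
D = -1 (D = (½)*(-2) = -1)
B(Q) = -1
v = 24 (v = (-1 - 5)*(-3 - 1) = -6*(-4) = 24)
(v - 4*(4 + B(-1))*(1 - 5))*(-68) = (24 - 4*(4 - 1)*(1 - 5))*(-68) = (24 - 12*(-4))*(-68) = (24 - 4*(-12))*(-68) = (24 + 48)*(-68) = 72*(-68) = -4896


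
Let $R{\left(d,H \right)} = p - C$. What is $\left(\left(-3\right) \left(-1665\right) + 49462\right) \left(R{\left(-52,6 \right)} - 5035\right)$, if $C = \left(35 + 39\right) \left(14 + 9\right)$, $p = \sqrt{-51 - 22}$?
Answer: $-366876809 + 54457 i \sqrt{73} \approx -3.6688 \cdot 10^{8} + 4.6528 \cdot 10^{5} i$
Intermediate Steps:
$p = i \sqrt{73}$ ($p = \sqrt{-73} = i \sqrt{73} \approx 8.544 i$)
$C = 1702$ ($C = 74 \cdot 23 = 1702$)
$R{\left(d,H \right)} = -1702 + i \sqrt{73}$ ($R{\left(d,H \right)} = i \sqrt{73} - 1702 = -1702 + i \sqrt{73}$)
$\left(\left(-3\right) \left(-1665\right) + 49462\right) \left(R{\left(-52,6 \right)} - 5035\right) = \left(\left(-3\right) \left(-1665\right) + 49462\right) \left(\left(-1702 + i \sqrt{73}\right) - 5035\right) = \left(4995 + 49462\right) \left(-6737 + i \sqrt{73}\right) = 54457 \left(-6737 + i \sqrt{73}\right) = -366876809 + 54457 i \sqrt{73}$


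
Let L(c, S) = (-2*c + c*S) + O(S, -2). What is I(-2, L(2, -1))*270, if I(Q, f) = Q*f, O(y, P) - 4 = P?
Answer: 2160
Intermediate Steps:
O(y, P) = 4 + P
L(c, S) = 2 - 2*c + S*c (L(c, S) = (-2*c + c*S) + (4 - 2) = (-2*c + S*c) + 2 = 2 - 2*c + S*c)
I(-2, L(2, -1))*270 = -2*(2 - 2*2 - 1*2)*270 = -2*(2 - 4 - 2)*270 = -2*(-4)*270 = 8*270 = 2160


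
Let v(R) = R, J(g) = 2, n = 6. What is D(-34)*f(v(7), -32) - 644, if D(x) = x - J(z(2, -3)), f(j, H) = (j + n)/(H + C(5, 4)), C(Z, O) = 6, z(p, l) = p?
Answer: -626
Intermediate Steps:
f(j, H) = (6 + j)/(6 + H) (f(j, H) = (j + 6)/(H + 6) = (6 + j)/(6 + H))
D(x) = -2 + x (D(x) = x - 1*2 = x - 2 = -2 + x)
D(-34)*f(v(7), -32) - 644 = (-2 - 34)*((6 + 7)/(6 - 32)) - 644 = -36*13/(-26) - 644 = -(-18)*13/13 - 644 = -36*(-½) - 644 = 18 - 644 = -626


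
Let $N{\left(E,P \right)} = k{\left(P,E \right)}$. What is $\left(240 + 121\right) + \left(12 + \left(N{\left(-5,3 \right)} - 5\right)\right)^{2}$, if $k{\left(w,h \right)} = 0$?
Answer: $410$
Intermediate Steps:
$N{\left(E,P \right)} = 0$
$\left(240 + 121\right) + \left(12 + \left(N{\left(-5,3 \right)} - 5\right)\right)^{2} = \left(240 + 121\right) + \left(12 + \left(0 - 5\right)\right)^{2} = 361 + \left(12 - 5\right)^{2} = 361 + 7^{2} = 361 + 49 = 410$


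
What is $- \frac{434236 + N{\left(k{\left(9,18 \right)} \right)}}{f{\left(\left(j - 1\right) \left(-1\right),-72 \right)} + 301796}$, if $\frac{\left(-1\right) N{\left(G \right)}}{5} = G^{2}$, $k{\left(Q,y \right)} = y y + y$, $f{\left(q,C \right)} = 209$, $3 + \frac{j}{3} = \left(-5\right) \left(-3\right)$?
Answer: $\frac{150584}{302005} \approx 0.49861$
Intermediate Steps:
$j = 36$ ($j = -9 + 3 \left(\left(-5\right) \left(-3\right)\right) = -9 + 3 \cdot 15 = -9 + 45 = 36$)
$k{\left(Q,y \right)} = y + y^{2}$ ($k{\left(Q,y \right)} = y^{2} + y = y + y^{2}$)
$N{\left(G \right)} = - 5 G^{2}$
$- \frac{434236 + N{\left(k{\left(9,18 \right)} \right)}}{f{\left(\left(j - 1\right) \left(-1\right),-72 \right)} + 301796} = - \frac{434236 - 5 \left(18 \left(1 + 18\right)\right)^{2}}{209 + 301796} = - \frac{434236 - 5 \left(18 \cdot 19\right)^{2}}{302005} = - \frac{434236 - 5 \cdot 342^{2}}{302005} = - \frac{434236 - 584820}{302005} = - \frac{-150584}{302005} = \left(-1\right) \left(- \frac{150584}{302005}\right) = \frac{150584}{302005}$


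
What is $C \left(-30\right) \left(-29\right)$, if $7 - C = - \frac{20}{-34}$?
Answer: $\frac{94830}{17} \approx 5578.2$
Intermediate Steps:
$C = \frac{109}{17}$ ($C = 7 - - \frac{20}{-34} = 7 - \left(-20\right) \left(- \frac{1}{34}\right) = 7 - \frac{10}{17} = \frac{109}{17} \approx 6.4118$)
$C \left(-30\right) \left(-29\right) = \frac{109}{17} \left(-30\right) \left(-29\right) = \left(- \frac{3270}{17}\right) \left(-29\right) = \frac{94830}{17}$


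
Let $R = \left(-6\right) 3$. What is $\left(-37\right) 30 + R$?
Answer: $-1128$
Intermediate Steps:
$R = -18$
$\left(-37\right) 30 + R = \left(-37\right) 30 - 18 = -1110 - 18 = -1128$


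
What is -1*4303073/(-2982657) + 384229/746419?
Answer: 4357918762040/2226311855283 ≈ 1.9575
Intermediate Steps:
-1*4303073/(-2982657) + 384229/746419 = -4303073*(-1/2982657) + 384229*(1/746419) = 4303073/2982657 + 384229/746419 = 4357918762040/2226311855283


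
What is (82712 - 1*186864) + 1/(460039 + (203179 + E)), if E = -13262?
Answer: -67694217311/649956 ≈ -1.0415e+5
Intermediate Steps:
(82712 - 1*186864) + 1/(460039 + (203179 + E)) = (82712 - 1*186864) + 1/(460039 + (203179 - 13262)) = (82712 - 186864) + 1/(460039 + 189917) = -104152 + 1/649956 = -67694217311/649956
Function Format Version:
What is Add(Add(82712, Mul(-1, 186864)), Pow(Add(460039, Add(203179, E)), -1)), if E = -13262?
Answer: Rational(-67694217311, 649956) ≈ -1.0415e+5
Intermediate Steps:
Add(Add(82712, Mul(-1, 186864)), Pow(Add(460039, Add(203179, E)), -1)) = Add(Add(82712, Mul(-1, 186864)), Pow(Add(460039, Add(203179, -13262)), -1)) = Add(Add(82712, -186864), Pow(Add(460039, 189917), -1)) = Add(-104152, Pow(649956, -1)) = Add(-104152, Rational(1, 649956)) = Rational(-67694217311, 649956)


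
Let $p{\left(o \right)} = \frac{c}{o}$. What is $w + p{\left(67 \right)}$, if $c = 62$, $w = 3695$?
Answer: $\frac{247627}{67} \approx 3695.9$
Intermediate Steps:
$p{\left(o \right)} = \frac{62}{o}$
$w + p{\left(67 \right)} = 3695 + \frac{62}{67} = \frac{247627}{67}$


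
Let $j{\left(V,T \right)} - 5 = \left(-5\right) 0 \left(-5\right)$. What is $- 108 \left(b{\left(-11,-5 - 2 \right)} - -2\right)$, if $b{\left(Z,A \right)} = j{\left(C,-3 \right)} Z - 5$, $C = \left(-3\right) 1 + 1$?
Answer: $6264$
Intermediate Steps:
$C = -2$ ($C = -3 + 1 = -2$)
$j{\left(V,T \right)} = 5$ ($j{\left(V,T \right)} = 5 + \left(-5\right) 0 \left(-5\right) = 5 + 0 \left(-5\right) = 5 + 0 = 5$)
$b{\left(Z,A \right)} = -5 + 5 Z$ ($b{\left(Z,A \right)} = 5 Z - 5 = -5 + 5 Z$)
$- 108 \left(b{\left(-11,-5 - 2 \right)} - -2\right) = - 108 \left(\left(-5 + 5 \left(-11\right)\right) - -2\right) = - 108 \left(\left(-5 - 55\right) + \left(8 - 6\right)\right) = - 108 \left(-60 + 2\right) = \left(-108\right) \left(-58\right) = 6264$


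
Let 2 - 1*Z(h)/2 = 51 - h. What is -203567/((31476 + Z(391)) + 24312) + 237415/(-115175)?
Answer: -566971217/100064040 ≈ -5.6661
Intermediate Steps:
Z(h) = -98 + 2*h (Z(h) = 4 - 2*(51 - h) = 4 + (-102 + 2*h) = -98 + 2*h)
-203567/((31476 + Z(391)) + 24312) + 237415/(-115175) = -203567/((31476 + (-98 + 2*391)) + 24312) + 237415/(-115175) = -203567/((31476 + (-98 + 782)) + 24312) + 237415*(-1/115175) = -203567/((31476 + 684) + 24312) - 47483/23035 = -203567/(32160 + 24312) - 47483/23035 = -203567/56472 - 47483/23035 = -203567*1/56472 - 47483/23035 = -15659/4344 - 47483/23035 = -566971217/100064040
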